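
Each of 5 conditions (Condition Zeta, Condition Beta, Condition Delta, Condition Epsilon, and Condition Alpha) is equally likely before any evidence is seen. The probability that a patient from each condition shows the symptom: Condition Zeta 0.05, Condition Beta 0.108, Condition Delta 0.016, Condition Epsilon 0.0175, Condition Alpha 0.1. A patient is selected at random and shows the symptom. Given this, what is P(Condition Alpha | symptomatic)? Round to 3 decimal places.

Since the prior is uniform, the posterior is proportional to the likelihood:
  Condition Zeta: 0.05
  Condition Beta: 0.108
  Condition Delta: 0.016
  Condition Epsilon: 0.0175
  Condition Alpha: 0.1
Total = 0.2915.
P(Condition Alpha | evidence) = 0.1 / 0.2915 ≈ 0.343.

0.343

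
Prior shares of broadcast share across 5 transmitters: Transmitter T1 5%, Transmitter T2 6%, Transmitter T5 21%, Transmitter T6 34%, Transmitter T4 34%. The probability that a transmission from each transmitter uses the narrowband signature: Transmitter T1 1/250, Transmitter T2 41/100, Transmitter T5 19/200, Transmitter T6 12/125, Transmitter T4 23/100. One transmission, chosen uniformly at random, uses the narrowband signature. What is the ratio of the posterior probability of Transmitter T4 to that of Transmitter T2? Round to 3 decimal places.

3.179

By Bayes' rule, posterior ∝ prior × likelihood:
  Transmitter T1: 0.05 × 0.004 = 0.0002
  Transmitter T2: 0.06 × 0.41 = 0.0246
  Transmitter T5: 0.21 × 0.095 = 0.01995
  Transmitter T6: 0.34 × 0.096 = 0.03264
  Transmitter T4: 0.34 × 0.23 = 0.0782
Total = 0.15559.
The ratio is 0.0782 / 0.0246 (the normalizer cancels) = 3.179.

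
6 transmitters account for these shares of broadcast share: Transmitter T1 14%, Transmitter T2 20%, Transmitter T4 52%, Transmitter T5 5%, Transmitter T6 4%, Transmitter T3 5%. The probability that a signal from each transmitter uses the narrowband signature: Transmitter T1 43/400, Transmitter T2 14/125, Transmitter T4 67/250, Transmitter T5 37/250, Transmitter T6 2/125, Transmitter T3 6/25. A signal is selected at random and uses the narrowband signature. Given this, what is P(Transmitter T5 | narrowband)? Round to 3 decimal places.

Compute prior × likelihood for every hypothesis:
  Transmitter T1: 0.14 × 0.1075 = 0.01505
  Transmitter T2: 0.2 × 0.112 = 0.0224
  Transmitter T4: 0.52 × 0.268 = 0.13936
  Transmitter T5: 0.05 × 0.148 = 0.0074
  Transmitter T6: 0.04 × 0.016 = 0.00064
  Transmitter T3: 0.05 × 0.24 = 0.012
Sum = 0.19685.
P(Transmitter T5 | evidence) = 0.0074 / 0.19685 ≈ 0.038.

0.038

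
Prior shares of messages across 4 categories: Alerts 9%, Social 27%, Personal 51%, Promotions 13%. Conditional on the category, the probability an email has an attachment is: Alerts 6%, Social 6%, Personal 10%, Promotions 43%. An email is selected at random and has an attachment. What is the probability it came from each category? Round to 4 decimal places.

Unnormalized posteriors (prior × likelihood):
  Alerts: 0.09 × 0.06 = 0.0054
  Social: 0.27 × 0.06 = 0.0162
  Personal: 0.51 × 0.1 = 0.051
  Promotions: 0.13 × 0.43 = 0.0559
Sum = 0.1285.
P(Alerts | attachment) = 0.0054/0.1285 ≈ 0.0420
P(Social | attachment) = 0.0162/0.1285 ≈ 0.1261
P(Personal | attachment) = 0.051/0.1285 ≈ 0.3969
P(Promotions | attachment) = 0.0559/0.1285 ≈ 0.4350

Alerts 0.0420, Social 0.1261, Personal 0.3969, Promotions 0.4350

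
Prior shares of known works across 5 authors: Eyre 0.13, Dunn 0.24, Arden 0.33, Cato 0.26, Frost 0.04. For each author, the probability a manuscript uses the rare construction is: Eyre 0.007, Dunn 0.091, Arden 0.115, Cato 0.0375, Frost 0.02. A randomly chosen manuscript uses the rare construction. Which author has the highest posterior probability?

Prior × likelihood for each hypothesis:
  Eyre: 0.13 × 0.007 = 0.00091
  Dunn: 0.24 × 0.091 = 0.02184
  Arden: 0.33 × 0.115 = 0.03795
  Cato: 0.26 × 0.0375 = 0.00975
  Frost: 0.04 × 0.02 = 0.0008
Normalizing constant = 0.07125.
Largest term belongs to Arden, so Arden is most probable.

Arden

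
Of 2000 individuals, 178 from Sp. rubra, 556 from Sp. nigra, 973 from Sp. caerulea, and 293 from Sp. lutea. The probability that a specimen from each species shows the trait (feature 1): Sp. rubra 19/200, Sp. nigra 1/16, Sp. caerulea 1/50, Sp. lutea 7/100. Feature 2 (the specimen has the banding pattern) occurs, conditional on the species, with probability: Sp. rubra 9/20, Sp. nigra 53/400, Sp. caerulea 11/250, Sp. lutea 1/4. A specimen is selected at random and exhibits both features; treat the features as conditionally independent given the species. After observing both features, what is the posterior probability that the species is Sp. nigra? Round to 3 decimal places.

0.253

Unnormalized posteriors (prior × likelihood):
  Sp. rubra: 0.089 × 0.095 × 0.45 = 0.00380475
  Sp. nigra: 0.278 × 0.0625 × 0.1325 = 0.0023021875
  Sp. caerulea: 0.4865 × 0.02 × 0.044 = 0.00042812
  Sp. lutea: 0.1465 × 0.07 × 0.25 = 0.00256375
Sum = 0.0090988075.
P(Sp. nigra | evidence) = 0.0023021875 / 0.0090988075 ≈ 0.253.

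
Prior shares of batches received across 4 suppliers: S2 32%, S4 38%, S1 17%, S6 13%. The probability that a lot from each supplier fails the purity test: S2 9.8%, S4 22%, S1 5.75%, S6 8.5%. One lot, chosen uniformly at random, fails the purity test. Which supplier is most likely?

S4

By Bayes' rule, posterior ∝ prior × likelihood:
  S2: 0.32 × 0.098 = 0.03136
  S4: 0.38 × 0.22 = 0.0836
  S1: 0.17 × 0.0575 = 0.009775
  S6: 0.13 × 0.085 = 0.01105
Sum = 0.135785.
Largest term belongs to S4, so S4 is most probable.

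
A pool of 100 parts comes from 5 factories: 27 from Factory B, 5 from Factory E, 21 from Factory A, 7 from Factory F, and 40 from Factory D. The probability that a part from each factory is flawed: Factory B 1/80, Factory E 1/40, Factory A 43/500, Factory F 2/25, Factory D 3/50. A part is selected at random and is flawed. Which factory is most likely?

Factory D

Compute prior × likelihood for every hypothesis:
  Factory B: 0.27 × 0.0125 = 0.003375
  Factory E: 0.05 × 0.025 = 0.00125
  Factory A: 0.21 × 0.086 = 0.01806
  Factory F: 0.07 × 0.08 = 0.0056
  Factory D: 0.4 × 0.06 = 0.024
Sum = 0.052285.
Largest term belongs to Factory D, so Factory D is most probable.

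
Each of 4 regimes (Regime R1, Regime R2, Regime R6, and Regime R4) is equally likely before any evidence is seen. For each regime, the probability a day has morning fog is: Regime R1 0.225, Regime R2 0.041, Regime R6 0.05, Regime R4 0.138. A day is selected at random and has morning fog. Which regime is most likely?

Since the prior is uniform, the posterior is proportional to the likelihood:
  Regime R1: 0.225
  Regime R2: 0.041
  Regime R6: 0.05
  Regime R4: 0.138
Normalizing constant = 0.454.
Largest term belongs to Regime R1, so Regime R1 is most probable.

Regime R1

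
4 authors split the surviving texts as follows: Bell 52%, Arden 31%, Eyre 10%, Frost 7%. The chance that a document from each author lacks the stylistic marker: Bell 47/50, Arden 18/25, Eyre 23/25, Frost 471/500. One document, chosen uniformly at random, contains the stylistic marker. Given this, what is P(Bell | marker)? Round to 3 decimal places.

0.240

Taking complements, P(marker | each) = Bell 0.06, Arden 0.28, Eyre 0.08, Frost 0.058.
Prior × likelihood for each hypothesis:
  Bell: 0.52 × 0.06 = 0.0312
  Arden: 0.31 × 0.28 = 0.0868
  Eyre: 0.1 × 0.08 = 0.008
  Frost: 0.07 × 0.058 = 0.00406
Sum = 0.13006.
P(Bell | evidence) = 0.0312 / 0.13006 ≈ 0.240.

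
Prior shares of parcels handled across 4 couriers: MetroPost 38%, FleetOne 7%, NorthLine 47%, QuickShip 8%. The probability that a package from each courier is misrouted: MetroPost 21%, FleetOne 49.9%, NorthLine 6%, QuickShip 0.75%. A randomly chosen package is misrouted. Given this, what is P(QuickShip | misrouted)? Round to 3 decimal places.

0.004

Compute prior × likelihood for every hypothesis:
  MetroPost: 0.38 × 0.21 = 0.0798
  FleetOne: 0.07 × 0.499 = 0.03493
  NorthLine: 0.47 × 0.06 = 0.0282
  QuickShip: 0.08 × 0.0075 = 0.0006
Sum = 0.14353.
P(QuickShip | evidence) = 0.0006 / 0.14353 ≈ 0.004.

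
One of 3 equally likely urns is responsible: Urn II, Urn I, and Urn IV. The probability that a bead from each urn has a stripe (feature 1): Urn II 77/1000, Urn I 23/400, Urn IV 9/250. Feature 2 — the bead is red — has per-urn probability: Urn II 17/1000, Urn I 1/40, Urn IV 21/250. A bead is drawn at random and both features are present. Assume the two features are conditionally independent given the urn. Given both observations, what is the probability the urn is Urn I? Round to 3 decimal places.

Since the prior is uniform, the posterior is proportional to the likelihood:
  Urn II: 0.077 × 0.017 = 0.001309
  Urn I: 0.0575 × 0.025 = 0.0014375
  Urn IV: 0.036 × 0.084 = 0.003024
Normalizing constant = 0.0057705.
P(Urn I | evidence) = 0.0014375 / 0.0057705 ≈ 0.249.

0.249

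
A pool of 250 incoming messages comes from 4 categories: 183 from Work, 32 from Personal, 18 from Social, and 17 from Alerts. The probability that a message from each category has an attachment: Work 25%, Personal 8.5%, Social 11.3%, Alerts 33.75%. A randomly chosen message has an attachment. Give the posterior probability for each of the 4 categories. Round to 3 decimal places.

Compute prior × likelihood for every hypothesis:
  Work: 0.732 × 0.25 = 0.183
  Personal: 0.128 × 0.085 = 0.01088
  Social: 0.072 × 0.113 = 0.008136
  Alerts: 0.068 × 0.3375 = 0.02295
Total = 0.224966.
P(Work | attachment) = 0.183/0.224966 ≈ 0.813
P(Personal | attachment) = 0.01088/0.224966 ≈ 0.048
P(Social | attachment) = 0.008136/0.224966 ≈ 0.036
P(Alerts | attachment) = 0.02295/0.224966 ≈ 0.102
(Check: 0.813+0.048+0.036+0.102 = 0.999.)

Work 0.813, Personal 0.048, Social 0.036, Alerts 0.102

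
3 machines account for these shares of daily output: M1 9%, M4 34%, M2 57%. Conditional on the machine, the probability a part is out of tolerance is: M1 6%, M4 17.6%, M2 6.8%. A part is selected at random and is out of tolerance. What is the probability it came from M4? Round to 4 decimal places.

Unnormalized posteriors (prior × likelihood):
  M1: 0.09 × 0.06 = 0.0054
  M4: 0.34 × 0.176 = 0.05984
  M2: 0.57 × 0.068 = 0.03876
Sum = 0.104.
P(M4 | evidence) = 0.05984 / 0.104 ≈ 0.5754.

0.5754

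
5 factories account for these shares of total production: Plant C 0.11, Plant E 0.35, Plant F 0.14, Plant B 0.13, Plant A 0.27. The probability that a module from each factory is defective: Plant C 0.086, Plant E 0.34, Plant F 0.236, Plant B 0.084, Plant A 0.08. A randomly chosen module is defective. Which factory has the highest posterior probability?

Plant E

Unnormalized posteriors (prior × likelihood):
  Plant C: 0.11 × 0.086 = 0.00946
  Plant E: 0.35 × 0.34 = 0.119
  Plant F: 0.14 × 0.236 = 0.03304
  Plant B: 0.13 × 0.084 = 0.01092
  Plant A: 0.27 × 0.08 = 0.0216
Total = 0.19402.
Largest term belongs to Plant E, so Plant E is most probable.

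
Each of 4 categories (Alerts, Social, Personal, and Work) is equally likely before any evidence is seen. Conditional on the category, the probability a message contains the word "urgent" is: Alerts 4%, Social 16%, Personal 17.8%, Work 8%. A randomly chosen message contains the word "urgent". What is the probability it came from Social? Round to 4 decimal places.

With a uniform prior (1/4 each), posterior ∝ likelihood:
  Alerts: 0.04
  Social: 0.16
  Personal: 0.178
  Work: 0.08
Total = 0.458.
P(Social | evidence) = 0.16 / 0.458 ≈ 0.3493.

0.3493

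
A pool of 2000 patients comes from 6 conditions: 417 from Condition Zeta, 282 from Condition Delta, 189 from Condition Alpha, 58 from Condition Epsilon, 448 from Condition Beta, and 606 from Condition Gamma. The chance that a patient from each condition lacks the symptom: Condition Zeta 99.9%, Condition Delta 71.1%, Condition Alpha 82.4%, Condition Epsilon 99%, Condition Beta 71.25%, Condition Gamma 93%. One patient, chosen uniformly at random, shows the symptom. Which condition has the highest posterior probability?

Condition Beta

Taking complements, P(symptomatic | each) = Condition Zeta 0.001, Condition Delta 0.289, Condition Alpha 0.176, Condition Epsilon 0.01, Condition Beta 0.2875, Condition Gamma 0.07.
Compute prior × likelihood for every hypothesis:
  Condition Zeta: 0.2085 × 0.001 = 0.0002085
  Condition Delta: 0.141 × 0.289 = 0.040749
  Condition Alpha: 0.0945 × 0.176 = 0.016632
  Condition Epsilon: 0.029 × 0.01 = 0.00029
  Condition Beta: 0.224 × 0.2875 = 0.0644
  Condition Gamma: 0.303 × 0.07 = 0.02121
Total = 0.1434895.
Largest term belongs to Condition Beta, so Condition Beta is most probable.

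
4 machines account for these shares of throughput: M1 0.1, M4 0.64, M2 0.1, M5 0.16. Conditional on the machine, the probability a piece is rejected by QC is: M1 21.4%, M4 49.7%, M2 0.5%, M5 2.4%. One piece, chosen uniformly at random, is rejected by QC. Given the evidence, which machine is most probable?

Unnormalized posteriors (prior × likelihood):
  M1: 0.1 × 0.214 = 0.0214
  M4: 0.64 × 0.497 = 0.31808
  M2: 0.1 × 0.005 = 0.0005
  M5: 0.16 × 0.024 = 0.00384
Total = 0.34382.
Largest term belongs to M4, so M4 is most probable.

M4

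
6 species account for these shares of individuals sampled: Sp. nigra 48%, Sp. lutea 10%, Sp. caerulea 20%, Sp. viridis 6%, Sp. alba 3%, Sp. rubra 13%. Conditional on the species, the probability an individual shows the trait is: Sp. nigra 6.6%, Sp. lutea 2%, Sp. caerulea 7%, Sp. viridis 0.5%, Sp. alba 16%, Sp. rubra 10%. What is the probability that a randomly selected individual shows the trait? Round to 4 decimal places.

0.0658

Unnormalized posteriors (prior × likelihood):
  Sp. nigra: 0.48 × 0.066 = 0.03168
  Sp. lutea: 0.1 × 0.02 = 0.002
  Sp. caerulea: 0.2 × 0.07 = 0.014
  Sp. viridis: 0.06 × 0.005 = 0.0003
  Sp. alba: 0.03 × 0.16 = 0.0048
  Sp. rubra: 0.13 × 0.1 = 0.013
P(trait) = 0.03168 + 0.002 + 0.014 + 0.0003 + 0.0048 + 0.013 = 0.06578 → 0.0658.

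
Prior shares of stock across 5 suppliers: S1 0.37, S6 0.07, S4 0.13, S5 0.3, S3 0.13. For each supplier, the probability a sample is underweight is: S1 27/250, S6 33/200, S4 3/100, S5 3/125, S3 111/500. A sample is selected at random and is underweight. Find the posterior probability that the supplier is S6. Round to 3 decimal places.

0.126

Unnormalized posteriors (prior × likelihood):
  S1: 0.37 × 0.108 = 0.03996
  S6: 0.07 × 0.165 = 0.01155
  S4: 0.13 × 0.03 = 0.0039
  S5: 0.3 × 0.024 = 0.0072
  S3: 0.13 × 0.222 = 0.02886
Normalizing constant = 0.09147.
P(S6 | evidence) = 0.01155 / 0.09147 ≈ 0.126.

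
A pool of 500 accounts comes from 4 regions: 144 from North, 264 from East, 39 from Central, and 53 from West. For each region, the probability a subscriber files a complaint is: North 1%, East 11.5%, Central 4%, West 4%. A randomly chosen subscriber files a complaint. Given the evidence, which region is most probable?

East

Prior × likelihood for each hypothesis:
  North: 0.288 × 0.01 = 0.00288
  East: 0.528 × 0.115 = 0.06072
  Central: 0.078 × 0.04 = 0.00312
  West: 0.106 × 0.04 = 0.00424
Total = 0.07096.
Largest term belongs to East, so East is most probable.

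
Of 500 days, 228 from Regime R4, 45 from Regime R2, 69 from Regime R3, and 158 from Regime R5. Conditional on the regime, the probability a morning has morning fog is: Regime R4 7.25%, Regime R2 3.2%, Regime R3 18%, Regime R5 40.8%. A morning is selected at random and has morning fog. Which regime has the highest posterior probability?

Regime R5

By Bayes' rule, posterior ∝ prior × likelihood:
  Regime R4: 0.456 × 0.0725 = 0.03306
  Regime R2: 0.09 × 0.032 = 0.00288
  Regime R3: 0.138 × 0.18 = 0.02484
  Regime R5: 0.316 × 0.408 = 0.128928
Sum = 0.189708.
Largest term belongs to Regime R5, so Regime R5 is most probable.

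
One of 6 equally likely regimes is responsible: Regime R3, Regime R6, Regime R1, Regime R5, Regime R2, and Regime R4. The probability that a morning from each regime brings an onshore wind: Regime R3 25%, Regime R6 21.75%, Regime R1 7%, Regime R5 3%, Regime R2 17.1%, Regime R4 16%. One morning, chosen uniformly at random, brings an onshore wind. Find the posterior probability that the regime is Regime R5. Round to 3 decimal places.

0.033

With a uniform prior (1/6 each), posterior ∝ likelihood:
  Regime R3: 0.25
  Regime R6: 0.2175
  Regime R1: 0.07
  Regime R5: 0.03
  Regime R2: 0.171
  Regime R4: 0.16
Sum = 0.8985.
P(Regime R5 | evidence) = 0.03 / 0.8985 ≈ 0.033.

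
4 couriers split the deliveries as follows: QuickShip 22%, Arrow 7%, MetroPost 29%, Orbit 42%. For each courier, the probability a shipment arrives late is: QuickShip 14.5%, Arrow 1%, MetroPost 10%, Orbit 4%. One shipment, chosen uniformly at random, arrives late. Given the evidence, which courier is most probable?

Prior × likelihood for each hypothesis:
  QuickShip: 0.22 × 0.145 = 0.0319
  Arrow: 0.07 × 0.01 = 0.0007
  MetroPost: 0.29 × 0.1 = 0.029
  Orbit: 0.42 × 0.04 = 0.0168
Normalizing constant = 0.0784.
Largest term belongs to QuickShip, so QuickShip is most probable.

QuickShip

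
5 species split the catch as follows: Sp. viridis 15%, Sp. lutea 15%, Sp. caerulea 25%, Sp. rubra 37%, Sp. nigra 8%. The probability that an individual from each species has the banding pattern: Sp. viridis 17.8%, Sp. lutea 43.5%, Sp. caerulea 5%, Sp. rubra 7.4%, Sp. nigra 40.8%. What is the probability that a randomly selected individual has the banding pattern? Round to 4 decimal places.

Unnormalized posteriors (prior × likelihood):
  Sp. viridis: 0.15 × 0.178 = 0.0267
  Sp. lutea: 0.15 × 0.435 = 0.06525
  Sp. caerulea: 0.25 × 0.05 = 0.0125
  Sp. rubra: 0.37 × 0.074 = 0.02738
  Sp. nigra: 0.08 × 0.408 = 0.03264
P(banded) = 0.0267 + 0.06525 + 0.0125 + 0.02738 + 0.03264 = 0.16447 → 0.1645.

0.1645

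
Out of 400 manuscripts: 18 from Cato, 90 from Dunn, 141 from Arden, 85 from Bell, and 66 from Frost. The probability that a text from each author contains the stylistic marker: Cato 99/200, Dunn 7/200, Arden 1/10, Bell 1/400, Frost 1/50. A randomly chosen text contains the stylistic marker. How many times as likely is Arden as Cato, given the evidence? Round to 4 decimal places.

1.5825

Compute prior × likelihood for every hypothesis:
  Cato: 0.045 × 0.495 = 0.022275
  Dunn: 0.225 × 0.035 = 0.007875
  Arden: 0.3525 × 0.1 = 0.03525
  Bell: 0.2125 × 0.0025 = 0.00053125
  Frost: 0.165 × 0.02 = 0.0033
Normalizing constant = 0.06923125.
The ratio is 0.03525 / 0.022275 (the normalizer cancels) = 1.5825.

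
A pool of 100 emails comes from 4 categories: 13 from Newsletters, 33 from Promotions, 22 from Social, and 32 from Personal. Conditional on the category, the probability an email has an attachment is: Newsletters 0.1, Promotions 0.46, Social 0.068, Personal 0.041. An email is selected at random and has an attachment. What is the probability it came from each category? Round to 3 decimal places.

Newsletters 0.067, Promotions 0.787, Social 0.078, Personal 0.068

By Bayes' rule, posterior ∝ prior × likelihood:
  Newsletters: 0.13 × 0.1 = 0.013
  Promotions: 0.33 × 0.46 = 0.1518
  Social: 0.22 × 0.068 = 0.01496
  Personal: 0.32 × 0.041 = 0.01312
Normalizing constant = 0.19288.
P(Newsletters | attachment) = 0.013/0.19288 ≈ 0.067
P(Promotions | attachment) = 0.1518/0.19288 ≈ 0.787
P(Social | attachment) = 0.01496/0.19288 ≈ 0.078
P(Personal | attachment) = 0.01312/0.19288 ≈ 0.068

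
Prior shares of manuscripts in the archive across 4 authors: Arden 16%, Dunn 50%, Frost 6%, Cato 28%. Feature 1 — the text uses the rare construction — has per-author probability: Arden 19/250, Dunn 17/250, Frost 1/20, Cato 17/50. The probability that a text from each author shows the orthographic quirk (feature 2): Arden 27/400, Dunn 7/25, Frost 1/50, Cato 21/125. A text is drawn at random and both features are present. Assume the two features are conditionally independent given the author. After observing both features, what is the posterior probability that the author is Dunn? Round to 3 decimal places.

By Bayes' rule, posterior ∝ prior × likelihood:
  Arden: 0.16 × 0.076 × 0.0675 = 0.0008208
  Dunn: 0.5 × 0.068 × 0.28 = 0.00952
  Frost: 0.06 × 0.05 × 0.02 = 0.00006
  Cato: 0.28 × 0.34 × 0.168 = 0.0159936
Normalizing constant = 0.0263944.
P(Dunn | evidence) = 0.00952 / 0.0263944 ≈ 0.361.

0.361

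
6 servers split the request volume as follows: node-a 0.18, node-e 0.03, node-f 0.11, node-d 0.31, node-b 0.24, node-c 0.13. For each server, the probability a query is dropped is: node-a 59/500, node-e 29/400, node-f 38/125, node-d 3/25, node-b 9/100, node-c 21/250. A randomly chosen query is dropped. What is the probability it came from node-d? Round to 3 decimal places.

0.294

Unnormalized posteriors (prior × likelihood):
  node-a: 0.18 × 0.118 = 0.02124
  node-e: 0.03 × 0.0725 = 0.002175
  node-f: 0.11 × 0.304 = 0.03344
  node-d: 0.31 × 0.12 = 0.0372
  node-b: 0.24 × 0.09 = 0.0216
  node-c: 0.13 × 0.084 = 0.01092
Normalizing constant = 0.126575.
P(node-d | evidence) = 0.0372 / 0.126575 ≈ 0.294.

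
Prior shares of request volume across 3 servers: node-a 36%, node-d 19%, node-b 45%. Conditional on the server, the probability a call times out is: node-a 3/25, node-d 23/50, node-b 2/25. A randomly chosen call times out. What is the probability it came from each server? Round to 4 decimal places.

node-a 0.2593, node-d 0.5246, node-b 0.2161

Prior × likelihood for each hypothesis:
  node-a: 0.36 × 0.12 = 0.0432
  node-d: 0.19 × 0.46 = 0.0874
  node-b: 0.45 × 0.08 = 0.036
Sum = 0.1666.
P(node-a | timeout) = 0.0432/0.1666 ≈ 0.2593
P(node-d | timeout) = 0.0874/0.1666 ≈ 0.5246
P(node-b | timeout) = 0.036/0.1666 ≈ 0.2161
(Check: 0.2593+0.5246+0.2161 = 1.0000.)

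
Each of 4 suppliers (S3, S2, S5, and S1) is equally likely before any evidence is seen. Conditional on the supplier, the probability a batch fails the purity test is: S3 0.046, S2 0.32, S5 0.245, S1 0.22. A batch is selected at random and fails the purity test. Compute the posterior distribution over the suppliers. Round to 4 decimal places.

With a uniform prior (1/4 each), posterior ∝ likelihood:
  S3: 0.046
  S2: 0.32
  S5: 0.245
  S1: 0.22
Total = 0.831.
P(S3 | off-spec) = 0.046/0.831 ≈ 0.0554
P(S2 | off-spec) = 0.32/0.831 ≈ 0.3851
P(S5 | off-spec) = 0.245/0.831 ≈ 0.2948
P(S1 | off-spec) = 0.22/0.831 ≈ 0.2647

S3 0.0554, S2 0.3851, S5 0.2948, S1 0.2647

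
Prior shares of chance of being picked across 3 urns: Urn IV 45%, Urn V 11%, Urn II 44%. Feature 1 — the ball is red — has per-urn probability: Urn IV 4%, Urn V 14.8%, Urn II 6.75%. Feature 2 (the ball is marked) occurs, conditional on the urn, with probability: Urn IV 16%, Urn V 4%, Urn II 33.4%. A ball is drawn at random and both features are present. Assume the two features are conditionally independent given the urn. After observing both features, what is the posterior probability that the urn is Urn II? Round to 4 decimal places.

0.7375

Prior × likelihood for each hypothesis:
  Urn IV: 0.45 × 0.04 × 0.16 = 0.00288
  Urn V: 0.11 × 0.148 × 0.04 = 0.0006512
  Urn II: 0.44 × 0.0675 × 0.334 = 0.0099198
Sum = 0.013451.
P(Urn II | evidence) = 0.0099198 / 0.013451 ≈ 0.7375.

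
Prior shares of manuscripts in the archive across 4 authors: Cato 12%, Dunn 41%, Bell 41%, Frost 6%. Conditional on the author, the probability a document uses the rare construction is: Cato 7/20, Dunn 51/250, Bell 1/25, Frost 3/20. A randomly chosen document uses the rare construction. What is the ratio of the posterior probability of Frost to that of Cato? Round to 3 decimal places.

Compute prior × likelihood for every hypothesis:
  Cato: 0.12 × 0.35 = 0.042
  Dunn: 0.41 × 0.204 = 0.08364
  Bell: 0.41 × 0.04 = 0.0164
  Frost: 0.06 × 0.15 = 0.009
Sum = 0.15104.
The ratio is 0.009 / 0.042 (the normalizer cancels) = 0.214.

0.214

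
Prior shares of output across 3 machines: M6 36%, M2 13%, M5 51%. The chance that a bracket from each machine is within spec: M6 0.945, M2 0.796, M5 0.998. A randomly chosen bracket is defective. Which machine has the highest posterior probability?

Taking complements, P(defective | each) = M6 0.055, M2 0.204, M5 0.002.
Compute prior × likelihood for every hypothesis:
  M6: 0.36 × 0.055 = 0.0198
  M2: 0.13 × 0.204 = 0.02652
  M5: 0.51 × 0.002 = 0.00102
Total = 0.04734.
Largest term belongs to M2, so M2 is most probable.

M2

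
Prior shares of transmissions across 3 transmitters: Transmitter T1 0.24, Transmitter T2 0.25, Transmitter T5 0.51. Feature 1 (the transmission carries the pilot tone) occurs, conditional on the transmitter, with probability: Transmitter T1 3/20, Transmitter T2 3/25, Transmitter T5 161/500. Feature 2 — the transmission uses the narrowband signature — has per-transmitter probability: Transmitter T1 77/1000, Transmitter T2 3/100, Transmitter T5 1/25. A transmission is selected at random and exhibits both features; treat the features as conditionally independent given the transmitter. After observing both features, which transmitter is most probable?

Transmitter T5

Unnormalized posteriors (prior × likelihood):
  Transmitter T1: 0.24 × 0.15 × 0.077 = 0.002772
  Transmitter T2: 0.25 × 0.12 × 0.03 = 0.0009
  Transmitter T5: 0.51 × 0.322 × 0.04 = 0.0065688
Total = 0.0102408.
Largest term belongs to Transmitter T5, so Transmitter T5 is most probable.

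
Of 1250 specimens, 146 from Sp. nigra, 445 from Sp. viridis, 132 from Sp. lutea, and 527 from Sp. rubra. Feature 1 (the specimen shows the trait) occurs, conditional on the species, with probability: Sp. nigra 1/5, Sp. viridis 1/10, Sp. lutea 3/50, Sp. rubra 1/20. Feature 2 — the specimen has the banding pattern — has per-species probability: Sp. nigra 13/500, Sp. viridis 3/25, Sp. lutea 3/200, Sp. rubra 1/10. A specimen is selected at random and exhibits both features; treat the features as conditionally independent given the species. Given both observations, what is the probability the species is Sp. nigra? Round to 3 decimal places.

By Bayes' rule, posterior ∝ prior × likelihood:
  Sp. nigra: 0.1168 × 0.2 × 0.026 = 0.00060736
  Sp. viridis: 0.356 × 0.1 × 0.12 = 0.004272
  Sp. lutea: 0.1056 × 0.06 × 0.015 = 0.00009504
  Sp. rubra: 0.4216 × 0.05 × 0.1 = 0.002108
Total = 0.0070824.
P(Sp. nigra | evidence) = 0.00060736 / 0.0070824 ≈ 0.086.

0.086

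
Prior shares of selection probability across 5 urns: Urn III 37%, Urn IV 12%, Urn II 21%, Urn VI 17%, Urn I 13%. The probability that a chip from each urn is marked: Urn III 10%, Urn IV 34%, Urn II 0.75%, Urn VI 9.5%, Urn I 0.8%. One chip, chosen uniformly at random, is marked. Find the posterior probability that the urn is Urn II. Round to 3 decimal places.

Unnormalized posteriors (prior × likelihood):
  Urn III: 0.37 × 0.1 = 0.037
  Urn IV: 0.12 × 0.34 = 0.0408
  Urn II: 0.21 × 0.0075 = 0.001575
  Urn VI: 0.17 × 0.095 = 0.01615
  Urn I: 0.13 × 0.008 = 0.00104
Sum = 0.096565.
P(Urn II | evidence) = 0.001575 / 0.096565 ≈ 0.016.

0.016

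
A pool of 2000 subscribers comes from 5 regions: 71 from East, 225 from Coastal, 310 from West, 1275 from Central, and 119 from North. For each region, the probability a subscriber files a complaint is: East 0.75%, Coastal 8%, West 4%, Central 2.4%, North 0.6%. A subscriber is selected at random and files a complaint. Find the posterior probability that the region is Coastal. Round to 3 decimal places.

Prior × likelihood for each hypothesis:
  East: 0.0355 × 0.0075 = 0.00026625
  Coastal: 0.1125 × 0.08 = 0.009
  West: 0.155 × 0.04 = 0.0062
  Central: 0.6375 × 0.024 = 0.0153
  North: 0.0595 × 0.006 = 0.000357
Total = 0.03112325.
P(Coastal | evidence) = 0.009 / 0.03112325 ≈ 0.289.

0.289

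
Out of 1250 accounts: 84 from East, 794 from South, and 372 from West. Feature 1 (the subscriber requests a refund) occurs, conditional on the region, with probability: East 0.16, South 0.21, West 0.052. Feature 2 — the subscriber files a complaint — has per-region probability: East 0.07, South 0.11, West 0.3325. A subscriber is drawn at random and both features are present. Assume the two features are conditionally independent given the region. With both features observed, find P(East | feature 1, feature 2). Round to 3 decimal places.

0.037

By Bayes' rule, posterior ∝ prior × likelihood:
  East: 0.0672 × 0.16 × 0.07 = 0.00075264
  South: 0.6352 × 0.21 × 0.11 = 0.01467312
  West: 0.2976 × 0.052 × 0.3325 = 0.005145504
Total = 0.020571264.
P(East | evidence) = 0.00075264 / 0.020571264 ≈ 0.037.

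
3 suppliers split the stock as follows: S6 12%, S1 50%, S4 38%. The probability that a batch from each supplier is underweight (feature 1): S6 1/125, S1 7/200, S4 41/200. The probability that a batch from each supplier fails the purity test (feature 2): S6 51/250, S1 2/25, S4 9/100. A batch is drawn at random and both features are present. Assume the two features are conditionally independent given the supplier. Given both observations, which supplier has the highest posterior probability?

S4

Compute prior × likelihood for every hypothesis:
  S6: 0.12 × 0.008 × 0.204 = 0.00019584
  S1: 0.5 × 0.035 × 0.08 = 0.0014
  S4: 0.38 × 0.205 × 0.09 = 0.007011
Normalizing constant = 0.00860684.
Largest term belongs to S4, so S4 is most probable.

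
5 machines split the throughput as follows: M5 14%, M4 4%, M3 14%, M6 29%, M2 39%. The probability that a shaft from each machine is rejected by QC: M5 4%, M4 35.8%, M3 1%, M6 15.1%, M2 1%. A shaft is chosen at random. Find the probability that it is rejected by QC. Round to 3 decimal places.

0.069

Compute prior × likelihood for every hypothesis:
  M5: 0.14 × 0.04 = 0.0056
  M4: 0.04 × 0.358 = 0.01432
  M3: 0.14 × 0.01 = 0.0014
  M6: 0.29 × 0.151 = 0.04379
  M2: 0.39 × 0.01 = 0.0039
P(rejected) = 0.0056 + 0.01432 + 0.0014 + 0.04379 + 0.0039 = 0.06901 → 0.069.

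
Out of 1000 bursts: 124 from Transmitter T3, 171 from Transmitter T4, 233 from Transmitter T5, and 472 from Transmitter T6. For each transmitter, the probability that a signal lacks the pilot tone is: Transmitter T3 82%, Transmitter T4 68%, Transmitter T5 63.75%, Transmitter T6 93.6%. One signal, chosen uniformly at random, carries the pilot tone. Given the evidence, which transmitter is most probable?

Transmitter T5

Taking complements, P(pilot | each) = Transmitter T3 0.18, Transmitter T4 0.32, Transmitter T5 0.3625, Transmitter T6 0.064.
Compute prior × likelihood for every hypothesis:
  Transmitter T3: 0.124 × 0.18 = 0.02232
  Transmitter T4: 0.171 × 0.32 = 0.05472
  Transmitter T5: 0.233 × 0.3625 = 0.0844625
  Transmitter T6: 0.472 × 0.064 = 0.030208
Total = 0.1917105.
Largest term belongs to Transmitter T5, so Transmitter T5 is most probable.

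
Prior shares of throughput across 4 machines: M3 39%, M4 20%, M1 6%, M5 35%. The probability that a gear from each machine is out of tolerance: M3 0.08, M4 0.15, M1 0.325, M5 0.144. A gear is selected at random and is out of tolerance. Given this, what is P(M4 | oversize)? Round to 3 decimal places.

By Bayes' rule, posterior ∝ prior × likelihood:
  M3: 0.39 × 0.08 = 0.0312
  M4: 0.2 × 0.15 = 0.03
  M1: 0.06 × 0.325 = 0.0195
  M5: 0.35 × 0.144 = 0.0504
Total = 0.1311.
P(M4 | evidence) = 0.03 / 0.1311 ≈ 0.229.

0.229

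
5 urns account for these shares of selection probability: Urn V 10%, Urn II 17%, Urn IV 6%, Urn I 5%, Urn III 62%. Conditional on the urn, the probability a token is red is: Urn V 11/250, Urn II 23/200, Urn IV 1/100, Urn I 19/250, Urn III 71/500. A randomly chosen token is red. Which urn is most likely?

Urn III

By Bayes' rule, posterior ∝ prior × likelihood:
  Urn V: 0.1 × 0.044 = 0.0044
  Urn II: 0.17 × 0.115 = 0.01955
  Urn IV: 0.06 × 0.01 = 0.0006
  Urn I: 0.05 × 0.076 = 0.0038
  Urn III: 0.62 × 0.142 = 0.08804
Total = 0.11639.
Largest term belongs to Urn III, so Urn III is most probable.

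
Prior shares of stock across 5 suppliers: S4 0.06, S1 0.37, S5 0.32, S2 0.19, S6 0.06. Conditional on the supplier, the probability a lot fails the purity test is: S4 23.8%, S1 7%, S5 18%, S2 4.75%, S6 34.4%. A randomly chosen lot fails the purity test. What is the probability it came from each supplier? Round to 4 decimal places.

By Bayes' rule, posterior ∝ prior × likelihood:
  S4: 0.06 × 0.238 = 0.01428
  S1: 0.37 × 0.07 = 0.0259
  S5: 0.32 × 0.18 = 0.0576
  S2: 0.19 × 0.0475 = 0.009025
  S6: 0.06 × 0.344 = 0.02064
Normalizing constant = 0.127445.
P(S4 | off-spec) = 0.01428/0.127445 ≈ 0.1120
P(S1 | off-spec) = 0.0259/0.127445 ≈ 0.2032
P(S5 | off-spec) = 0.0576/0.127445 ≈ 0.4520
P(S2 | off-spec) = 0.009025/0.127445 ≈ 0.0708
P(S6 | off-spec) = 0.02064/0.127445 ≈ 0.1620
(Check: 0.1120+0.2032+0.4520+0.0708+0.1620 = 1.0000.)

S4 0.1120, S1 0.2032, S5 0.4520, S2 0.0708, S6 0.1620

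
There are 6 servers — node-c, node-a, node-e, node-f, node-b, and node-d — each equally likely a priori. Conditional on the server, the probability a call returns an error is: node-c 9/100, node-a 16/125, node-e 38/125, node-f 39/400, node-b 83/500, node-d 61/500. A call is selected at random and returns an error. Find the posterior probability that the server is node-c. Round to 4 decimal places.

0.0992

Since the prior is uniform, the posterior is proportional to the likelihood:
  node-c: 0.09
  node-a: 0.128
  node-e: 0.304
  node-f: 0.0975
  node-b: 0.166
  node-d: 0.122
Total = 0.9075.
P(node-c | evidence) = 0.09 / 0.9075 ≈ 0.0992.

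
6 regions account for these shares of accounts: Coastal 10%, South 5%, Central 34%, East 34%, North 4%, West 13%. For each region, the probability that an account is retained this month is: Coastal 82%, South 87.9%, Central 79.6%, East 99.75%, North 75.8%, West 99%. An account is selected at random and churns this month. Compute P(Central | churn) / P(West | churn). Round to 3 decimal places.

Taking complements, P(churn | each) = Coastal 0.18, South 0.121, Central 0.204, East 0.0025, North 0.242, West 0.01.
By Bayes' rule, posterior ∝ prior × likelihood:
  Coastal: 0.1 × 0.18 = 0.018
  South: 0.05 × 0.121 = 0.00605
  Central: 0.34 × 0.204 = 0.06936
  East: 0.34 × 0.0025 = 0.00085
  North: 0.04 × 0.242 = 0.00968
  West: 0.13 × 0.01 = 0.0013
Normalizing constant = 0.10524.
The ratio is 0.06936 / 0.0013 (the normalizer cancels) = 53.354.

53.354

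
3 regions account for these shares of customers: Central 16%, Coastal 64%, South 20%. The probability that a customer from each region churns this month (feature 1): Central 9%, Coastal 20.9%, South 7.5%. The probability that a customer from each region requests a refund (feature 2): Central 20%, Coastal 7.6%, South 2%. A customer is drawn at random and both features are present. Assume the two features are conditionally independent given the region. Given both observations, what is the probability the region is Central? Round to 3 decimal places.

0.216

Unnormalized posteriors (prior × likelihood):
  Central: 0.16 × 0.09 × 0.2 = 0.00288
  Coastal: 0.64 × 0.209 × 0.076 = 0.01016576
  South: 0.2 × 0.075 × 0.02 = 0.0003
Normalizing constant = 0.01334576.
P(Central | evidence) = 0.00288 / 0.01334576 ≈ 0.216.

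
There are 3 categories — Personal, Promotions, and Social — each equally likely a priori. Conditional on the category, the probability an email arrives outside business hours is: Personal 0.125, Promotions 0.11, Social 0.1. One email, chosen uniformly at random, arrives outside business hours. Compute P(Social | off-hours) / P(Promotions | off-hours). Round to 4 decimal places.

0.9091

Since the prior is uniform, the posterior is proportional to the likelihood:
  Personal: 0.125
  Promotions: 0.11
  Social: 0.1
Sum = 0.335.
The ratio is 0.1 / 0.11 (the normalizer cancels) = 0.9091.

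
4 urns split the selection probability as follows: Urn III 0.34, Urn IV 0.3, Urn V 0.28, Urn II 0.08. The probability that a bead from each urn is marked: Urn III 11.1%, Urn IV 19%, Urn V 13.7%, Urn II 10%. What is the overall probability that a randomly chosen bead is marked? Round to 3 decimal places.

0.141

Compute prior × likelihood for every hypothesis:
  Urn III: 0.34 × 0.111 = 0.03774
  Urn IV: 0.3 × 0.19 = 0.057
  Urn V: 0.28 × 0.137 = 0.03836
  Urn II: 0.08 × 0.1 = 0.008
P(marked) = 0.03774 + 0.057 + 0.03836 + 0.008 = 0.1411 → 0.141.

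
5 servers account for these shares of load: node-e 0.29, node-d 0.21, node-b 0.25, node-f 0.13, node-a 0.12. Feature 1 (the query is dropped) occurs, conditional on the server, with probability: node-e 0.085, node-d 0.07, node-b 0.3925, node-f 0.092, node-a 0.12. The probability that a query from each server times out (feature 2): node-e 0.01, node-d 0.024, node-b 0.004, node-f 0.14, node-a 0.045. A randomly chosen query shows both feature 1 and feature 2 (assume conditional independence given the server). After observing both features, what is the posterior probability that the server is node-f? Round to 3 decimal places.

0.505

By Bayes' rule, posterior ∝ prior × likelihood:
  node-e: 0.29 × 0.085 × 0.01 = 0.0002465
  node-d: 0.21 × 0.07 × 0.024 = 0.0003528
  node-b: 0.25 × 0.3925 × 0.004 = 0.0003925
  node-f: 0.13 × 0.092 × 0.14 = 0.0016744
  node-a: 0.12 × 0.12 × 0.045 = 0.000648
Total = 0.0033142.
P(node-f | evidence) = 0.0016744 / 0.0033142 ≈ 0.505.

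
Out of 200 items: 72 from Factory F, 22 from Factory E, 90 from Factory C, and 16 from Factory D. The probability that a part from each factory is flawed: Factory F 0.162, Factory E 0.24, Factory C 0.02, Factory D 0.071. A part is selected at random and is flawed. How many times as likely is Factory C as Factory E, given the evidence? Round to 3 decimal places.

0.341

By Bayes' rule, posterior ∝ prior × likelihood:
  Factory F: 0.36 × 0.162 = 0.05832
  Factory E: 0.11 × 0.24 = 0.0264
  Factory C: 0.45 × 0.02 = 0.009
  Factory D: 0.08 × 0.071 = 0.00568
Normalizing constant = 0.0994.
The ratio is 0.009 / 0.0264 (the normalizer cancels) = 0.341.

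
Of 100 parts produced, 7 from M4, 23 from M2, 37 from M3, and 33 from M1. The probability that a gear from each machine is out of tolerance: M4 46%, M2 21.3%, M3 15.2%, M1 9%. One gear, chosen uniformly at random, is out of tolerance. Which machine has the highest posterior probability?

M3

Prior × likelihood for each hypothesis:
  M4: 0.07 × 0.46 = 0.0322
  M2: 0.23 × 0.213 = 0.04899
  M3: 0.37 × 0.152 = 0.05624
  M1: 0.33 × 0.09 = 0.0297
Normalizing constant = 0.16713.
Largest term belongs to M3, so M3 is most probable.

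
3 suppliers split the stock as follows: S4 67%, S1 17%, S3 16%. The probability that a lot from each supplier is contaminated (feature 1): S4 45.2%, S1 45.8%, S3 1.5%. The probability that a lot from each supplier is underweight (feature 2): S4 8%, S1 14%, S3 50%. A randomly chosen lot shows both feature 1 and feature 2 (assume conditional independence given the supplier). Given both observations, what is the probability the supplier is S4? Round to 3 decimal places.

0.667

By Bayes' rule, posterior ∝ prior × likelihood:
  S4: 0.67 × 0.452 × 0.08 = 0.0242272
  S1: 0.17 × 0.458 × 0.14 = 0.0109004
  S3: 0.16 × 0.015 × 0.5 = 0.0012
Total = 0.0363276.
P(S4 | evidence) = 0.0242272 / 0.0363276 ≈ 0.667.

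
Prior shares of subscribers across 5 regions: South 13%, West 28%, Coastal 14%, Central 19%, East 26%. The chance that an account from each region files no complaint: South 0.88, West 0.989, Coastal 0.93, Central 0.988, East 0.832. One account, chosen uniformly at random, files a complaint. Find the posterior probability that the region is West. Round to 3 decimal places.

Taking complements, P(complaint | each) = South 0.12, West 0.011, Coastal 0.07, Central 0.012, East 0.168.
Compute prior × likelihood for every hypothesis:
  South: 0.13 × 0.12 = 0.0156
  West: 0.28 × 0.011 = 0.00308
  Coastal: 0.14 × 0.07 = 0.0098
  Central: 0.19 × 0.012 = 0.00228
  East: 0.26 × 0.168 = 0.04368
Sum = 0.07444.
P(West | evidence) = 0.00308 / 0.07444 ≈ 0.041.

0.041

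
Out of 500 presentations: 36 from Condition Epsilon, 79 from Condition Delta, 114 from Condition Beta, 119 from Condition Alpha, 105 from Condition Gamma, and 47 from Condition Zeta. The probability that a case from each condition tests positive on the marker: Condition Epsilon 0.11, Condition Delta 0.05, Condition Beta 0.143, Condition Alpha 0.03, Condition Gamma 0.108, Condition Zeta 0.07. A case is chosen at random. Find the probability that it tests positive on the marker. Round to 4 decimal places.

Compute prior × likelihood for every hypothesis:
  Condition Epsilon: 0.072 × 0.11 = 0.00792
  Condition Delta: 0.158 × 0.05 = 0.0079
  Condition Beta: 0.228 × 0.143 = 0.032604
  Condition Alpha: 0.238 × 0.03 = 0.00714
  Condition Gamma: 0.21 × 0.108 = 0.02268
  Condition Zeta: 0.094 × 0.07 = 0.00658
P(marker-positive) = 0.00792 + 0.0079 + 0.032604 + 0.00714 + 0.02268 + 0.00658 = 0.084824 → 0.0848.

0.0848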